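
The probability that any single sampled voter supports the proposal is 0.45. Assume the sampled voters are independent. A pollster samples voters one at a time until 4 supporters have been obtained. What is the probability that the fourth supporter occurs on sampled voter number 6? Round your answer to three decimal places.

0.124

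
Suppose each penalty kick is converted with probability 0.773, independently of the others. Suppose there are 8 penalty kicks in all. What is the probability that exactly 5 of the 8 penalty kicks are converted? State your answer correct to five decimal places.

X ~ Binomial(n=8, p=0.773).
P(X=5) = C(8,5) · p^5 · (1−p)^3
= 56 · 0.27599 · 0.011697 = 0.1807853

0.18079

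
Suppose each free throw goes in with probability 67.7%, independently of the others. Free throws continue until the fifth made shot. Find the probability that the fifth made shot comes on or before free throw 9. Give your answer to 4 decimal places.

Finishing within 9 free throws ⇔ at least 5 successes in the first 9. With X ~ Binomial(9, 0.677), P(Y ≤ 9) = 1 − P(X ≤ 4).
  k=0: C(9,0)·0.677^0·0.323^9 = 0.000038
  k=1: C(9,1)·0.677^1·0.323^8 = 0.000722
  k=2: C(9,2)·0.677^2·0.323^7 = 0.006052
  k=3: C(9,3)·0.677^3·0.323^6 = 0.029598
  k=4: C(9,4)·0.677^4·0.323^5 = 0.093055
1 − 0.129465 = 0.870535

0.8705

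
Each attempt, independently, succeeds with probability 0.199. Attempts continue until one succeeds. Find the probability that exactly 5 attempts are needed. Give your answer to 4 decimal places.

0.0819

Geometric (trials to first success), p = 0.199.
P(Y = 5) = (1−p)^4 · p = 0.41165 · 0.199 = 0.081919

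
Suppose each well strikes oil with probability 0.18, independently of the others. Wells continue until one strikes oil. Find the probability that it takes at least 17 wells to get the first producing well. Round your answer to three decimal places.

0.042

Y = number of wells to the first success; geometric, p = 0.18.
P(Y > 16) = P(first 16 all fail) = (1−p)^16 = 0.04179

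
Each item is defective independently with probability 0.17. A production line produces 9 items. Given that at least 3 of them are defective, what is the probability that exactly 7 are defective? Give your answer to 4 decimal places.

X ~ Binomial(9, 0.17). Want P(X=7 | X≥3) = P(X=7) / P(X≥3).
P(X=7) = C(9,7)·0.17^7·0.83^2 = 0.000102
P(X≥3) = 1 − 0.186940 − 0.344601 − 0.282323 = 0.186136
Ratio = 0.000102 / 0.186136 = 0.000547

0.0005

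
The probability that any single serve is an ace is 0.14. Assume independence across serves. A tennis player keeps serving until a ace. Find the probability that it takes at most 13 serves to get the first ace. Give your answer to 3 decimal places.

0.859

Y = number of serves to the first success; geometric, p = 0.14.
P(Y ≤ 13) = 1 − (1−p)^13 = 1 − 0.14076 = 0.85924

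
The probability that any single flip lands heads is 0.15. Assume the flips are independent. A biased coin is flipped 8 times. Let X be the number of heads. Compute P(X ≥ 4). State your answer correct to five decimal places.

X ~ Binomial(8, 0.15); P(X ≥ 4) = Σ C(8,k) p^k (1−p)^(8−k) over k:
  k=4: C(8,4)·0.15^4·0.85^4 = 0.0184986
  k=5: C(8,5)·0.15^5·0.85^3 = 0.0026116
  k=6: C(8,6)·0.15^6·0.85^2 = 0.0002304
  k=7: C(8,7)·0.15^7·0.85^1 = 0.0000116
  k=8: C(8,8)·0.15^8·0.85^0 = 0.0000003
Total = 0.0213525

0.02135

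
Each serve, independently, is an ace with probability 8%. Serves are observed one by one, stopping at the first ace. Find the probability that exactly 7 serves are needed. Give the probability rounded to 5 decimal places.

0.04851

Geometric (trials to first success), p = 0.08.
P(Y = 7) = (1−p)^6 · p = 0.60636 · 0.08 = 0.0485084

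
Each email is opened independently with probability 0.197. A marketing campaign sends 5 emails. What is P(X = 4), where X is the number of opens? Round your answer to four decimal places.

0.0060

X ~ Binomial(n=5, p=0.197).
P(X=4) = C(5,4) · p^4 · (1−p)^1
= 5 · 0.0015061 · 0.803 = 0.006047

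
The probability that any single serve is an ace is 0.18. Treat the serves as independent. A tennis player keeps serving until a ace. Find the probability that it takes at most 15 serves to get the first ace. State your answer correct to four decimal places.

0.9490

Y = number of serves to the first success; geometric, p = 0.18.
P(Y ≤ 15) = 1 − (1−p)^15 = 1 − 0.050957 = 0.949043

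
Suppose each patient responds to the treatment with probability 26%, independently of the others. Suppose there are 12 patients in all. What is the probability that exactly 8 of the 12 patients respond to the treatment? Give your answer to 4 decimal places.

X ~ Binomial(n=12, p=0.26).
P(X=8) = C(12,8) · p^8 · (1−p)^4
= 495 · 2.0883e-05 · 0.29987 = 0.003100

0.0031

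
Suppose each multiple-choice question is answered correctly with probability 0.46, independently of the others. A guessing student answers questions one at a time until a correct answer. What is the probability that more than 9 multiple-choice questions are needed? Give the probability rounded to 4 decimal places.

0.0039

Y = number of multiple-choice questions to the first success; geometric, p = 0.46.
P(Y > 9) = P(first 9 all fail) = (1−p)^9 = 0.003904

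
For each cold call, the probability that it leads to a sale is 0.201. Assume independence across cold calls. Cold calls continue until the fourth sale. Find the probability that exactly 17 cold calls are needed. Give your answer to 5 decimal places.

0.04944

Y = trial on which the fourth success occurs; negative binomial, r=4, p=0.201.
P(Y=17) = C(16,3) · p^4 · (1−p)^13
= 560 · 0.0016322 · 0.054089 = 0.0494402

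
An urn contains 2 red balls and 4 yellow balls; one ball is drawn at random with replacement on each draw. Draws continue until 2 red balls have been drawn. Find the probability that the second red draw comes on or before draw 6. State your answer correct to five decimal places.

0.64883

Finishing within 6 draws ⇔ at least 2 successes in the first 6. With X ~ Binomial(6, 0.333333), P(Y ≤ 6) = 1 − P(X ≤ 1).
  k=0: C(6,0)·0.333333^0·0.666667^6 = 0.0877915
  k=1: C(6,1)·0.333333^1·0.666667^5 = 0.2633745
1 − 0.3511660 = 0.6488340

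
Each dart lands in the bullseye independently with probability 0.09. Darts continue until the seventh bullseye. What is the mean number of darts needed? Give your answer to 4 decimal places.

77.7778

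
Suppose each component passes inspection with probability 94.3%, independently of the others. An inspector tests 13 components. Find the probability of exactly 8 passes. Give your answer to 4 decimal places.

0.0005

X ~ Binomial(n=13, p=0.943).
P(X=8) = C(13,8) · p^8 · (1−p)^5
= 1287 · 0.62531 · 6.0169e-07 = 0.000484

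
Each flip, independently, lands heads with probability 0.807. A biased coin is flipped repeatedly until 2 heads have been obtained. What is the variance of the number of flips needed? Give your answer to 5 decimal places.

Y = total flips until the second success; negative binomial with r=2, p=0.807.
Var(Y) = r(1−p)/p² = 2·0.193 / 0.807² = 0.5927072

0.59271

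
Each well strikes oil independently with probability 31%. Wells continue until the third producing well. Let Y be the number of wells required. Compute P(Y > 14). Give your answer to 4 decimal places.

0.1423

Needing more than 14 wells ⇔ fewer than 3 successes in the first 14. With X ~ Binomial(14, 0.31), P(Y > 14) = P(X ≤ 2).
  k=0: C(14,0)·0.31^0·0.69^14 = 0.005545
  k=1: C(14,1)·0.31^1·0.69^13 = 0.034876
  k=2: C(14,2)·0.31^2·0.69^12 = 0.101848
P(X ≤ 2) = 0.142269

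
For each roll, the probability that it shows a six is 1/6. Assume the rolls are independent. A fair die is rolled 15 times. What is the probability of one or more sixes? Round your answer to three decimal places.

0.935

P(at least one) = 1 − P(none) = 1 − (1 − 0.166667)^15
= 1 − 0.06491 = 0.93509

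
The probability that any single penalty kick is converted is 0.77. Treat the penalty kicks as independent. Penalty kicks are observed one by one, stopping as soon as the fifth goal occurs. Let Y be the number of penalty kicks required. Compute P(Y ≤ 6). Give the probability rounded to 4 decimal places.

Finishing within 6 penalty kicks ⇔ at least 5 successes in the first 6. With X ~ Binomial(6, 0.77), P(Y ≤ 6) = 1 − P(X ≤ 4).
  k=0: C(6,0)·0.77^0·0.23^6 = 0.000148
  k=1: C(6,1)·0.77^1·0.23^5 = 0.002974
  k=2: C(6,2)·0.77^2·0.23^4 = 0.024888
  k=3: C(6,3)·0.77^3·0.23^3 = 0.111093
  k=4: C(6,4)·0.77^4·0.23^2 = 0.278939
1 − 0.418041 = 0.581959

0.5820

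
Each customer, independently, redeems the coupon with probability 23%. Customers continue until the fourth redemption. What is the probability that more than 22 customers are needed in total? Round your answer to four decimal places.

Needing more than 22 customers ⇔ fewer than 4 successes in the first 22. With X ~ Binomial(22, 0.23), P(Y > 22) = P(X ≤ 3).
  k=0: C(22,0)·0.23^0·0.77^22 = 0.003183
  k=1: C(22,1)·0.23^1·0.77^21 = 0.020915
  k=2: C(22,2)·0.23^2·0.77^20 = 0.065597
  k=3: C(22,3)·0.23^3·0.77^19 = 0.130626
P(X ≤ 3) = 0.220320

0.2203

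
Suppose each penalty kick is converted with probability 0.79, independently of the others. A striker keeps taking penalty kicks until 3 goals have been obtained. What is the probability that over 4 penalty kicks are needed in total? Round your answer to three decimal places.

0.196

Needing more than 4 penalty kicks ⇔ fewer than 3 successes in the first 4. With X ~ Binomial(4, 0.79), P(Y > 4) = P(X ≤ 2).
  k=0: C(4,0)·0.79^0·0.21^4 = 0.00194
  k=1: C(4,1)·0.79^1·0.21^3 = 0.02926
  k=2: C(4,2)·0.79^2·0.21^2 = 0.16514
P(X ≤ 2) = 0.19635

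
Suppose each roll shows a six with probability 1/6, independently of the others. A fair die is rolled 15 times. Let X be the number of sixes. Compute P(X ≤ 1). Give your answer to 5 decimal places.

X ~ Binomial(15, 0.166667); P(X ≤ 1) = Σ C(15,k) p^k (1−p)^(15−k) over k:
  k=0: C(15,0)·0.166667^0·0.833333^15 = 0.0649055
  k=1: C(15,1)·0.166667^1·0.833333^14 = 0.1947164
Total = 0.2596219

0.25962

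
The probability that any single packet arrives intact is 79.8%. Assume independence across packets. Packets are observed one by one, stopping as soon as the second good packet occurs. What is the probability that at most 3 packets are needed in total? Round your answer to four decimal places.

Finishing within 3 packets ⇔ at least 2 successes in the first 3. With X ~ Binomial(3, 0.798), P(Y ≤ 3) = 1 − P(X ≤ 1).
  k=0: C(3,0)·0.798^0·0.202^3 = 0.008242
  k=1: C(3,1)·0.798^1·0.202^2 = 0.097685
1 − 0.105927 = 0.894073

0.8941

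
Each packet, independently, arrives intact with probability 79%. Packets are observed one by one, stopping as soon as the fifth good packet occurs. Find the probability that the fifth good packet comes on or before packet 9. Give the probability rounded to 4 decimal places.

0.9760

Finishing within 9 packets ⇔ at least 5 successes in the first 9. With X ~ Binomial(9, 0.79), P(Y ≤ 9) = 1 − P(X ≤ 4).
  k=0: C(9,0)·0.79^0·0.21^9 = 0.000001
  k=1: C(9,1)·0.79^1·0.21^8 = 0.000027
  k=2: C(9,2)·0.79^2·0.21^7 = 0.000405
  k=3: C(9,3)·0.79^3·0.21^6 = 0.003552
  k=4: C(9,4)·0.79^4·0.21^5 = 0.020044
1 − 0.024028 = 0.975972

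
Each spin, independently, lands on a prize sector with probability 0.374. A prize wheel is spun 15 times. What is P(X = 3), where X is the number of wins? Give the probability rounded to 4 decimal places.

0.0862

X ~ Binomial(n=15, p=0.374).
P(X=3) = C(15,3) · p^3 · (1−p)^12
= 455 · 0.052314 · 0.0036215 = 0.086202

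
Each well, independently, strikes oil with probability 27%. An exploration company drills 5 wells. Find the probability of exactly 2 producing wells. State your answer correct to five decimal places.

X ~ Binomial(n=5, p=0.27).
P(X=2) = C(5,2) · p^2 · (1−p)^3
= 10 · 0.0729 · 0.38902 = 0.2835934

0.28359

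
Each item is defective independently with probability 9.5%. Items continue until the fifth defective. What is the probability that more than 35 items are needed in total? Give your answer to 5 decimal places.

0.76452

Needing more than 35 items ⇔ fewer than 5 successes in the first 35. With X ~ Binomial(35, 0.095), P(Y > 35) = P(X ≤ 4).
  k=0: C(35,0)·0.095^0·0.905^35 = 0.0303879
  k=1: C(35,1)·0.095^1·0.905^34 = 0.1116460
  k=2: C(35,2)·0.095^2·0.905^33 = 0.1992358
  k=3: C(35,3)·0.095^3·0.905^32 = 0.2300568
  k=4: C(35,4)·0.095^4·0.905^31 = 0.1931968
P(X ≤ 4) = 0.7645233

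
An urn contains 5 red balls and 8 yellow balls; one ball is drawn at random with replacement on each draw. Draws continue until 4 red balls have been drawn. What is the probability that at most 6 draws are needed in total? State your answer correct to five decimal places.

0.15862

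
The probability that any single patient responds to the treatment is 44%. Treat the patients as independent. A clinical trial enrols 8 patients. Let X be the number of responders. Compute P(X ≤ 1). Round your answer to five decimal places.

0.07047

X ~ Binomial(8, 0.44); P(X ≤ 1) = Σ C(8,k) p^k (1−p)^(8−k) over k:
  k=0: C(8,0)·0.44^0·0.56^8 = 0.0096717
  k=1: C(8,1)·0.44^1·0.56^7 = 0.0607937
Total = 0.0704655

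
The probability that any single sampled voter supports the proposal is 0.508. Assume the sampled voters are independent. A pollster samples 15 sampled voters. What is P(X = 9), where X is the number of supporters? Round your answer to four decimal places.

X ~ Binomial(n=15, p=0.508).
P(X=9) = C(15,9) · p^9 · (1−p)^6
= 5005 · 0.0022531 · 0.014184 = 0.159944

0.1599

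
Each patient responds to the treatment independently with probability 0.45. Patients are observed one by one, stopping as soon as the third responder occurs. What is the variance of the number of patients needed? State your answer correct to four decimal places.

8.1481

Y = total patients until the third success; negative binomial with r=3, p=0.45.
Var(Y) = r(1−p)/p² = 3·0.55 / 0.45² = 8.148148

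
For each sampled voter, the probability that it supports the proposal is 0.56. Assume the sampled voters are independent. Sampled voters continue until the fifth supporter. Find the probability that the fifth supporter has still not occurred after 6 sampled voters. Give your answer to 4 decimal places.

Needing more than 6 sampled voters ⇔ fewer than 5 successes in the first 6. With X ~ Binomial(6, 0.56), P(Y > 6) = P(X ≤ 4).
  k=0: C(6,0)·0.56^0·0.44^6 = 0.007256
  k=1: C(6,1)·0.56^1·0.44^5 = 0.055412
  k=2: C(6,2)·0.56^2·0.44^4 = 0.176310
  k=3: C(6,3)·0.56^3·0.44^3 = 0.299193
  k=4: C(6,4)·0.56^4·0.44^2 = 0.285594
P(X ≤ 4) = 0.823766

0.8238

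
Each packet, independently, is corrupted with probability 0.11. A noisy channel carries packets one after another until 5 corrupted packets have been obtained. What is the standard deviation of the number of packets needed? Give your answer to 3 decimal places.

19.177

Y = total packets until the fifth success; negative binomial with r=5, p=0.11.
SD(Y) = √[r(1−p)/p²] = √(367.76860) = 19.17729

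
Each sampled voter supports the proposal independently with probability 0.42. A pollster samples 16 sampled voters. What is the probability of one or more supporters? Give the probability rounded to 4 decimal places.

0.9998

P(at least one) = 1 − P(none) = 1 − (1 − 0.42)^16
= 1 − 0.000164 = 0.999836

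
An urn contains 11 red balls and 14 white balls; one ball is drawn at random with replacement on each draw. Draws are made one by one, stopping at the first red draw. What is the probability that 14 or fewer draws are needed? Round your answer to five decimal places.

0.99970

Y = number of draws to the first success; geometric, p = 0.44.
P(Y ≤ 14) = 1 − (1−p)^14 = 1 − 0.0002983 = 0.9997017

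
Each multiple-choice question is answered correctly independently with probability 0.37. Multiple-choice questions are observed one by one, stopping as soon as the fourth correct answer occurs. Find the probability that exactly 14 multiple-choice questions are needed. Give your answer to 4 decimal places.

Y = trial on which the fourth success occurs; negative binomial, r=4, p=0.37.
P(Y=14) = C(13,3) · p^4 · (1−p)^10
= 286 · 0.018742 · 0.0098493 = 0.052793

0.0528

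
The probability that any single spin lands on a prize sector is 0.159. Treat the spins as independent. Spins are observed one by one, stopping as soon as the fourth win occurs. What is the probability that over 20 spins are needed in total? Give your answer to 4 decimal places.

Needing more than 20 spins ⇔ fewer than 4 successes in the first 20. With X ~ Binomial(20, 0.159), P(Y > 20) = P(X ≤ 3).
  k=0: C(20,0)·0.159^0·0.841^20 = 0.031327
  k=1: C(20,1)·0.159^1·0.841^19 = 0.118454
  k=2: C(20,2)·0.159^2·0.841^18 = 0.212753
  k=3: C(20,3)·0.159^3·0.841^17 = 0.241339
P(X ≤ 3) = 0.603874

0.6039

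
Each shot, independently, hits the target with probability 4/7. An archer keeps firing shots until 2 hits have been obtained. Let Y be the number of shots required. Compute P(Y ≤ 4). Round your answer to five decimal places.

Finishing within 4 shots ⇔ at least 2 successes in the first 4. With X ~ Binomial(4, 0.571429), P(Y ≤ 4) = 1 − P(X ≤ 1).
  k=0: C(4,0)·0.571429^0·0.428571^4 = 0.0337359
  k=1: C(4,1)·0.571429^1·0.428571^3 = 0.1799250
1 − 0.2136610 = 0.7863390

0.78634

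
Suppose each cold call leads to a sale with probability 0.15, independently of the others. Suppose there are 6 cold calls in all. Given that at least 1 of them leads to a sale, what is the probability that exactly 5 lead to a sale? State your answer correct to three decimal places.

0.001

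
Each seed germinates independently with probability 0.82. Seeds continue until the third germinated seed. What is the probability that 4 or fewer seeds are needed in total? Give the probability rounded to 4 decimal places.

Finishing within 4 seeds ⇔ at least 3 successes in the first 4. With X ~ Binomial(4, 0.82), P(Y ≤ 4) = 1 − P(X ≤ 2).
  k=0: C(4,0)·0.82^0·0.18^4 = 0.001050
  k=1: C(4,1)·0.82^1·0.18^3 = 0.019129
  k=2: C(4,2)·0.82^2·0.18^2 = 0.130715
1 − 0.150893 = 0.849107

0.8491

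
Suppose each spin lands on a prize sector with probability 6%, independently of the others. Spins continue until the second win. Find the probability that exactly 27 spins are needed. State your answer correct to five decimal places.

0.01993

Y = trial on which the second success occurs; negative binomial, r=2, p=0.06.
P(Y=27) = C(26,1) · p^2 · (1−p)^25
= 26 · 0.0036 · 0.21291 = 0.0199284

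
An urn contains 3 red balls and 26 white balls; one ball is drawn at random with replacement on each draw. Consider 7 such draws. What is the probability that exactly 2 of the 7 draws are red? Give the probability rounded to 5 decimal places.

0.13018

X ~ Binomial(n=7, p=0.103448).
P(X=2) = C(7,2) · p^2 · (1−p)^5
= 21 · 0.010702 · 0.57926 = 0.1301795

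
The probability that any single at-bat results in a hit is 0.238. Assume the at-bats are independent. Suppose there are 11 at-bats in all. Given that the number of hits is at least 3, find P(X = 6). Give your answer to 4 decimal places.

0.0425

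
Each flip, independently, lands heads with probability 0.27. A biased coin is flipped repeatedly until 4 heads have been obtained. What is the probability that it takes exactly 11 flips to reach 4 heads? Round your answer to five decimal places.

Y = trial on which the fourth success occurs; negative binomial, r=4, p=0.27.
P(Y=11) = C(10,3) · p^4 · (1−p)^7
= 120 · 0.0053144 · 0.11047 = 0.0704525

0.07045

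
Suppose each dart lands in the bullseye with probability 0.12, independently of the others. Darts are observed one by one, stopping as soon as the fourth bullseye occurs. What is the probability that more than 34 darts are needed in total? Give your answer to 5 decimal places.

Needing more than 34 darts ⇔ fewer than 4 successes in the first 34. With X ~ Binomial(34, 0.12), P(Y > 34) = P(X ≤ 3).
  k=0: C(34,0)·0.12^0·0.88^34 = 0.0129542
  k=1: C(34,1)·0.12^1·0.88^33 = 0.0600604
  k=2: C(34,2)·0.12^2·0.88^32 = 0.1351359
  k=3: C(34,3)·0.12^3·0.88^31 = 0.1965614
P(X ≤ 3) = 0.4047119

0.40471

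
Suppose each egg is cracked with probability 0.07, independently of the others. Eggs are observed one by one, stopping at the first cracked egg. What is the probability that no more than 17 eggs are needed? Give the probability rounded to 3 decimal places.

Y = number of eggs to the first success; geometric, p = 0.07.
P(Y ≤ 17) = 1 − (1−p)^17 = 1 − 0.29121 = 0.70879

0.709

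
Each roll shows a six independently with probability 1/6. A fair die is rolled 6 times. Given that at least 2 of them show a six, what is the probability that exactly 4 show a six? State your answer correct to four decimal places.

X ~ Binomial(6, 0.166667). Want P(X=4 | X≥2) = P(X=4) / P(X≥2).
P(X=4) = C(6,4)·0.166667^4·0.833333^2 = 0.008038
P(X≥2) = 1 − 0.334898 − 0.401878 = 0.263224
Ratio = 0.008038 / 0.263224 = 0.030535

0.0305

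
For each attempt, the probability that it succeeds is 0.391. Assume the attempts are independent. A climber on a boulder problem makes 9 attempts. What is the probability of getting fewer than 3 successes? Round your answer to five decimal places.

0.24910

X ~ Binomial(9, 0.391); P(X ≤ 2) = Σ C(9,k) p^k (1−p)^(9−k) over k:
  k=0: C(9,0)·0.391^0·0.609^9 = 0.0115227
  k=1: C(9,1)·0.391^1·0.609^8 = 0.0665821
  k=2: C(9,2)·0.391^2·0.609^7 = 0.1709925
Total = 0.2490974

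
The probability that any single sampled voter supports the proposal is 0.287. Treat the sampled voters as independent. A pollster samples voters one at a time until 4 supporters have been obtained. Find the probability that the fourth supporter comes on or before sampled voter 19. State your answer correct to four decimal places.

0.8390

Finishing within 19 sampled voters ⇔ at least 4 successes in the first 19. With X ~ Binomial(19, 0.287), P(Y ≤ 19) = 1 − P(X ≤ 3).
  k=0: C(19,0)·0.287^0·0.713^19 = 0.001617
  k=1: C(19,1)·0.287^1·0.713^18 = 0.012367
  k=2: C(19,2)·0.287^2·0.713^17 = 0.044800
  k=3: C(19,3)·0.287^3·0.713^16 = 0.102188
1 − 0.160972 = 0.839028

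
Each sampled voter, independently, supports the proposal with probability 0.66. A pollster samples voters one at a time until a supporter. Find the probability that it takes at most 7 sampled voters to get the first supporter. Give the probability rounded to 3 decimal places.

0.999

Y = number of sampled voters to the first success; geometric, p = 0.66.
P(Y ≤ 7) = 1 − (1−p)^7 = 1 − 0.00053 = 0.99947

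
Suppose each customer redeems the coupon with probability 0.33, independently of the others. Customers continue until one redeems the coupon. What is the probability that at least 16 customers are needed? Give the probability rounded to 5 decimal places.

Y = number of customers to the first success; geometric, p = 0.33.
P(Y > 15) = P(first 15 all fail) = (1−p)^15 = 0.0024611

0.00246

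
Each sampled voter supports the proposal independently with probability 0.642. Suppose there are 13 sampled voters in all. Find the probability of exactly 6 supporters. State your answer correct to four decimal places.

0.0906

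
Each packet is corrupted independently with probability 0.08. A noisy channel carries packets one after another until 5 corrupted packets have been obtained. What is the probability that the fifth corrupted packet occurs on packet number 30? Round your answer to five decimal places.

Y = trial on which the fifth success occurs; negative binomial, r=5, p=0.08.
P(Y=30) = C(29,4) · p^5 · (1−p)^25
= 23751 · 3.2768e-06 · 0.12436 = 0.0096789

0.00968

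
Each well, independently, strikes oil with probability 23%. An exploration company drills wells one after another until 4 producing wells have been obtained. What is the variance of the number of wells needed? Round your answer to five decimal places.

Y = total wells until the fourth success; negative binomial with r=4, p=0.23.
Var(Y) = r(1−p)/p² = 4·0.77 / 0.23² = 58.2230624

58.22306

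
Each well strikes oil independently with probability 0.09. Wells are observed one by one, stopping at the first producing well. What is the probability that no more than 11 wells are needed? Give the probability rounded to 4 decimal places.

Y = number of wells to the first success; geometric, p = 0.09.
P(Y ≤ 11) = 1 − (1−p)^11 = 1 − 0.354369 = 0.645631

0.6456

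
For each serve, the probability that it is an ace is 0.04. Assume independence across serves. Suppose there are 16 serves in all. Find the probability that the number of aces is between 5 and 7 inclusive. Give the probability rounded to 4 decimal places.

0.0003

X ~ Binomial(16, 0.04); P(5 ≤ X ≤ 7) = Σ C(16,k) p^k (1−p)^(16−k) over k:
  k=5: C(16,5)·0.04^5·0.96^11 = 0.000285
  k=6: C(16,6)·0.04^6·0.96^10 = 0.000022
  k=7: C(16,7)·0.04^7·0.96^9 = 0.000001
Total = 0.000309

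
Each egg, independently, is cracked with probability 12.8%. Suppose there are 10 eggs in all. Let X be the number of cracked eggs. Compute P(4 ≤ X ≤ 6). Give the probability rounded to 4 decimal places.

0.0297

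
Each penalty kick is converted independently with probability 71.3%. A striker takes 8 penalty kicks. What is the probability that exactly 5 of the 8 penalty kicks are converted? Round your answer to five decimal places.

0.24394

X ~ Binomial(n=8, p=0.713).
P(X=5) = C(8,5) · p^5 · (1−p)^3
= 56 · 0.18427 · 0.02364 = 0.2439391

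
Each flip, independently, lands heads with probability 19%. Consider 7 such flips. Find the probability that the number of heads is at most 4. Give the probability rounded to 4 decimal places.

0.9963

X ~ Binomial(7, 0.19); P(X ≤ 4) = Σ C(7,k) p^k (1−p)^(7−k) over k:
  k=0: C(7,0)·0.19^0·0.81^7 = 0.228768
  k=1: C(7,1)·0.19^1·0.81^6 = 0.375631
  k=2: C(7,2)·0.19^2·0.81^5 = 0.264333
  k=3: C(7,3)·0.19^3·0.81^4 = 0.103340
  k=4: C(7,4)·0.19^4·0.81^3 = 0.024240
Total = 0.996313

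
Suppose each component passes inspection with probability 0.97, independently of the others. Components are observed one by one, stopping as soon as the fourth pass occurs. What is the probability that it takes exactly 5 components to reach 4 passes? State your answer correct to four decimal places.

Y = trial on which the fourth success occurs; negative binomial, r=4, p=0.97.
P(Y=5) = C(4,3) · p^4 · (1−p)^1
= 4 · 0.88529 · 0.03 = 0.106235

0.1062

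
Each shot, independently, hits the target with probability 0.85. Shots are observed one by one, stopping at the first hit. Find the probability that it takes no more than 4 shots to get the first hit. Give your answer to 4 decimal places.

Y = number of shots to the first success; geometric, p = 0.85.
P(Y ≤ 4) = 1 − (1−p)^4 = 1 − 0.000506 = 0.999494

0.9995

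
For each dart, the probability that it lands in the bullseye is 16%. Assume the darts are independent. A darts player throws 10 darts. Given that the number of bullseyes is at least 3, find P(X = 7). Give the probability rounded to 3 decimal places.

X ~ Binomial(10, 0.16). Want P(X=7 | X≥3) = P(X=7) / P(X≥3).
P(X=7) = C(10,7)·0.16^7·0.84^3 = 0.00019
P(X≥3) = 1 − 0.17490 − 0.33315 − 0.28555 = 0.20640
Ratio = 0.00019 / 0.20640 = 0.00093

0.001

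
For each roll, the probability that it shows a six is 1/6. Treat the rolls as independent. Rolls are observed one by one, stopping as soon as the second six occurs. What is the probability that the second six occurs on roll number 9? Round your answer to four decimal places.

0.0620

Y = trial on which the second success occurs; negative binomial, r=2, p=0.166667.
P(Y=9) = C(8,1) · p^2 · (1−p)^7
= 8 · 0.027778 · 0.27908 = 0.062018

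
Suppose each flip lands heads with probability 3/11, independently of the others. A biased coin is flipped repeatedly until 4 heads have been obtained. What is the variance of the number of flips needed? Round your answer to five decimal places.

Y = total flips until the fourth success; negative binomial with r=4, p=0.272727.
Var(Y) = r(1−p)/p² = 4·0.727273 / 0.272727² = 39.1111111

39.11111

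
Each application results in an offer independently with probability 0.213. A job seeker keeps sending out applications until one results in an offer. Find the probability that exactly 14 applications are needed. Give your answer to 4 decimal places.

Geometric (trials to first success), p = 0.213.
P(Y = 14) = (1−p)^13 · p = 0.04443 · 0.213 = 0.009463

0.0095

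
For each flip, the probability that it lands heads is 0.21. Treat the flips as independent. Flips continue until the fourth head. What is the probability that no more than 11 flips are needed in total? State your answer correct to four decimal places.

0.1840

Finishing within 11 flips ⇔ at least 4 successes in the first 11. With X ~ Binomial(11, 0.21), P(Y ≤ 11) = 1 − P(X ≤ 3).
  k=0: C(11,0)·0.21^0·0.79^11 = 0.074799
  k=1: C(11,1)·0.21^1·0.79^10 = 0.218717
  k=2: C(11,2)·0.21^2·0.79^9 = 0.290700
  k=3: C(11,3)·0.21^3·0.79^8 = 0.231824
1 − 0.816041 = 0.183959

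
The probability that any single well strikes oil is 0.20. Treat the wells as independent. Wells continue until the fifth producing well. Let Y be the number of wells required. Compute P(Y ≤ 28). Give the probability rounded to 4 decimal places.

0.6851

Finishing within 28 wells ⇔ at least 5 successes in the first 28. With X ~ Binomial(28, 0.20), P(Y ≤ 28) = 1 − P(X ≤ 4).
  k=0: C(28,0)·0.20^0·0.80^28 = 0.001934
  k=1: C(28,1)·0.20^1·0.80^27 = 0.013540
  k=2: C(28,2)·0.20^2·0.80^26 = 0.045697
  k=3: C(28,3)·0.20^3·0.80^25 = 0.099011
  k=4: C(28,4)·0.20^4·0.80^24 = 0.154705
1 − 0.314887 = 0.685113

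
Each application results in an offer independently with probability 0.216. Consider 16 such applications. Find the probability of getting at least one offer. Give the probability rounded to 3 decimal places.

P(at least one) = 1 − P(none) = 1 − (1 − 0.216)^16
= 1 − 0.02037 = 0.97963

0.980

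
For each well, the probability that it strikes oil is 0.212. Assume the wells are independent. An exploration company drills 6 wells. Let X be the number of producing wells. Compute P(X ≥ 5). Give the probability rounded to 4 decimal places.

0.0021

X ~ Binomial(6, 0.212); P(X ≥ 5) = Σ C(6,k) p^k (1−p)^(6−k) over k:
  k=5: C(6,5)·0.212^5·0.788^1 = 0.002025
  k=6: C(6,6)·0.212^6·0.788^0 = 0.000091
Total = 0.002115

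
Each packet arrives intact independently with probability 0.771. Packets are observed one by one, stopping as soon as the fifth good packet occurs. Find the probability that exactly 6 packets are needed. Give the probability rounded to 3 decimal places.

0.312

Y = trial on which the fifth success occurs; negative binomial, r=5, p=0.771.
P(Y=6) = C(5,4) · p^5 · (1−p)^1
= 5 · 0.27244 · 0.229 = 0.31194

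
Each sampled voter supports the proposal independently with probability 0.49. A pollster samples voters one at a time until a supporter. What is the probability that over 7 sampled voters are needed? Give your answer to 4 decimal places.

Y = number of sampled voters to the first success; geometric, p = 0.49.
P(Y > 7) = P(first 7 all fail) = (1−p)^7 = 0.008974

0.0090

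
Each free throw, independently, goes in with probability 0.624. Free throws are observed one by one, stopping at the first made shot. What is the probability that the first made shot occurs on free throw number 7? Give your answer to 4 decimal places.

0.0018

Geometric (trials to first success), p = 0.624.
P(Y = 7) = (1−p)^6 · p = 0.0028257 · 0.624 = 0.001763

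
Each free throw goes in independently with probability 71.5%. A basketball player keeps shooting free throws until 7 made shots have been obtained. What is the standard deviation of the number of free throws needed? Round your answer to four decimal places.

Y = total free throws until the seventh success; negative binomial with r=7, p=0.715.
SD(Y) = √[r(1−p)/p²] = √(3.902391) = 1.975447

1.9754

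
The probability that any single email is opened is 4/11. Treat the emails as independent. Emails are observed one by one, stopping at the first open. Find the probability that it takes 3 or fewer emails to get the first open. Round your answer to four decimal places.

Y = number of emails to the first success; geometric, p = 0.363636.
P(Y ≤ 3) = 1 − (1−p)^3 = 1 − 0.257701 = 0.742299

0.7423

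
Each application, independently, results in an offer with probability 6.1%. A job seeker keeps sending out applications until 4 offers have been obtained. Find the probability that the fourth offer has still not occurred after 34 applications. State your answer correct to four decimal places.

0.8491

Needing more than 34 applications ⇔ fewer than 4 successes in the first 34. With X ~ Binomial(34, 0.061), P(Y > 34) = P(X ≤ 3).
  k=0: C(34,0)·0.061^0·0.939^34 = 0.117660
  k=1: C(34,1)·0.061^1·0.939^33 = 0.259880
  k=2: C(34,2)·0.061^2·0.939^32 = 0.278562
  k=3: C(34,3)·0.061^3·0.939^31 = 0.193025
P(X ≤ 3) = 0.849128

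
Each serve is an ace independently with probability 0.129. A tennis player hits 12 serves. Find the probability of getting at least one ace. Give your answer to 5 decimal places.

0.80936

P(at least one) = 1 − P(none) = 1 − (1 − 0.129)^12
= 1 − 0.1906417 = 0.8093583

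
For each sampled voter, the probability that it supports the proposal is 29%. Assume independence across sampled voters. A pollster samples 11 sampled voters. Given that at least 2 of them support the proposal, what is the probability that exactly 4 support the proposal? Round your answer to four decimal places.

0.2432

X ~ Binomial(11, 0.29). Want P(X=4 | X≥2) = P(X=4) / P(X≥2).
P(X=4) = C(11,4)·0.29^4·0.71^7 = 0.212283
P(X≥2) = 1 − 0.023112 − 0.103842 = 0.873046
Ratio = 0.212283 / 0.873046 = 0.243152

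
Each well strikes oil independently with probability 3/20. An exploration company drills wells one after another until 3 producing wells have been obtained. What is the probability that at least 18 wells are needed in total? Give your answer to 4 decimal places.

Needing more than 17 wells ⇔ fewer than 3 successes in the first 17. With X ~ Binomial(17, 0.15), P(Y > 17) = P(X ≤ 2).
  k=0: C(17,0)·0.15^0·0.85^17 = 0.063113
  k=1: C(17,1)·0.15^1·0.85^16 = 0.189340
  k=2: C(17,2)·0.15^2·0.85^15 = 0.267304
P(X ≤ 2) = 0.519758

0.5198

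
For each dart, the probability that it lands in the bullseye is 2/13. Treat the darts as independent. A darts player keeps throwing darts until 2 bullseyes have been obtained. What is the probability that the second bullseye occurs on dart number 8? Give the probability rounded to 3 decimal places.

0.061

Y = trial on which the second success occurs; negative binomial, r=2, p=0.153846.
P(Y=8) = C(7,1) · p^2 · (1−p)^6
= 7 · 0.023669 · 0.36703 = 0.06081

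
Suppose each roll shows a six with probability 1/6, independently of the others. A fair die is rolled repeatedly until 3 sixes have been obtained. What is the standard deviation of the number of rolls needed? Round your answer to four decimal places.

Y = total rolls until the third success; negative binomial with r=3, p=0.166667.
SD(Y) = √[r(1−p)/p²] = √(90.000000) = 9.486833

9.4868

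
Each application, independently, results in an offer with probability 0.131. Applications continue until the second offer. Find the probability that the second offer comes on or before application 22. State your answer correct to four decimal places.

Finishing within 22 applications ⇔ at least 2 successes in the first 22. With X ~ Binomial(22, 0.131), P(Y ≤ 22) = 1 − P(X ≤ 1).
  k=0: C(22,0)·0.131^0·0.869^22 = 0.045544
  k=1: C(22,1)·0.131^1·0.869^21 = 0.151046
1 − 0.196590 = 0.803410

0.8034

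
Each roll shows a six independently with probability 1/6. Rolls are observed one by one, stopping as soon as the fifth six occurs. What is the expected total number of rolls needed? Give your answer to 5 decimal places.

30.00000

Y = total rolls until the fifth success; negative binomial with r=5, p=0.166667.
E[Y] = r / p = 5 / 0.166667 = 30.0000000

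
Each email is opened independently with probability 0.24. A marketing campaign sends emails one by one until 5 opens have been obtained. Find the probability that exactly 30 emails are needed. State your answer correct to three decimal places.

0.020

Y = trial on which the fifth success occurs; negative binomial, r=5, p=0.24.
P(Y=30) = C(29,4) · p^5 · (1−p)^25
= 23751 · 0.00079626 · 0.0010479 = 0.01982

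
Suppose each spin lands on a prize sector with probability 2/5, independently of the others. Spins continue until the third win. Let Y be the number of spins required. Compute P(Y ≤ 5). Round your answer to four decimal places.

Finishing within 5 spins ⇔ at least 3 successes in the first 5. With X ~ Binomial(5, 0.40), P(Y ≤ 5) = 1 − P(X ≤ 2).
  k=0: C(5,0)·0.40^0·0.60^5 = 0.077760
  k=1: C(5,1)·0.40^1·0.60^4 = 0.259200
  k=2: C(5,2)·0.40^2·0.60^3 = 0.345600
1 − 0.682560 = 0.317440

0.3174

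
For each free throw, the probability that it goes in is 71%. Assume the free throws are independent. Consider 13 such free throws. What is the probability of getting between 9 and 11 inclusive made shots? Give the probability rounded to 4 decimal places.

0.6105

X ~ Binomial(13, 0.71); P(9 ≤ X ≤ 11) = Σ C(13,k) p^k (1−p)^(13−k) over k:
  k=9: C(13,9)·0.71^9·0.29^4 = 0.231859
  k=10: C(13,10)·0.71^10·0.29^3 = 0.227062
  k=11: C(13,11)·0.71^11·0.29^2 = 0.151612
Total = 0.610532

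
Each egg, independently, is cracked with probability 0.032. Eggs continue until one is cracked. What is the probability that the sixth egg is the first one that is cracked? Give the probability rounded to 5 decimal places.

0.02720

Geometric (trials to first success), p = 0.032.
P(Y = 6) = (1−p)^5 · p = 0.84992 · 0.032 = 0.0271974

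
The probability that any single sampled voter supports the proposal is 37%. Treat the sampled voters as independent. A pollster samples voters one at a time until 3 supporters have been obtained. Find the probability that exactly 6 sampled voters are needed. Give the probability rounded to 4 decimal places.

0.1267

Y = trial on which the third success occurs; negative binomial, r=3, p=0.37.
P(Y=6) = C(5,2) · p^3 · (1−p)^3
= 10 · 0.050653 · 0.25005 = 0.126656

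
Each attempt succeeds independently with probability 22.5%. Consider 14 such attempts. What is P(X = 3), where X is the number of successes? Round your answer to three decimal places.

X ~ Binomial(n=14, p=0.225).
P(X=3) = C(14,3) · p^3 · (1−p)^11
= 364 · 0.011391 · 0.060579 = 0.25117

0.251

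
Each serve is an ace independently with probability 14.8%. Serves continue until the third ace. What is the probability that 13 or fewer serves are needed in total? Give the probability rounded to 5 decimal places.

Finishing within 13 serves ⇔ at least 3 successes in the first 13. With X ~ Binomial(13, 0.148), P(Y ≤ 13) = 1 − P(X ≤ 2).
  k=0: C(13,0)·0.148^0·0.852^13 = 0.1246564
  k=1: C(13,1)·0.148^1·0.852^12 = 0.2815012
  k=2: C(13,2)·0.148^2·0.852^11 = 0.2933956
1 − 0.6995532 = 0.3004468

0.30045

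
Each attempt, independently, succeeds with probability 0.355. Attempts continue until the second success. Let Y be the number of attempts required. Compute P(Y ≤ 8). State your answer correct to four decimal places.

0.8381

Finishing within 8 attempts ⇔ at least 2 successes in the first 8. With X ~ Binomial(8, 0.355), P(Y ≤ 8) = 1 − P(X ≤ 1).
  k=0: C(8,0)·0.355^0·0.645^8 = 0.029956
  k=1: C(8,1)·0.355^1·0.645^7 = 0.131897
1 − 0.161853 = 0.838147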